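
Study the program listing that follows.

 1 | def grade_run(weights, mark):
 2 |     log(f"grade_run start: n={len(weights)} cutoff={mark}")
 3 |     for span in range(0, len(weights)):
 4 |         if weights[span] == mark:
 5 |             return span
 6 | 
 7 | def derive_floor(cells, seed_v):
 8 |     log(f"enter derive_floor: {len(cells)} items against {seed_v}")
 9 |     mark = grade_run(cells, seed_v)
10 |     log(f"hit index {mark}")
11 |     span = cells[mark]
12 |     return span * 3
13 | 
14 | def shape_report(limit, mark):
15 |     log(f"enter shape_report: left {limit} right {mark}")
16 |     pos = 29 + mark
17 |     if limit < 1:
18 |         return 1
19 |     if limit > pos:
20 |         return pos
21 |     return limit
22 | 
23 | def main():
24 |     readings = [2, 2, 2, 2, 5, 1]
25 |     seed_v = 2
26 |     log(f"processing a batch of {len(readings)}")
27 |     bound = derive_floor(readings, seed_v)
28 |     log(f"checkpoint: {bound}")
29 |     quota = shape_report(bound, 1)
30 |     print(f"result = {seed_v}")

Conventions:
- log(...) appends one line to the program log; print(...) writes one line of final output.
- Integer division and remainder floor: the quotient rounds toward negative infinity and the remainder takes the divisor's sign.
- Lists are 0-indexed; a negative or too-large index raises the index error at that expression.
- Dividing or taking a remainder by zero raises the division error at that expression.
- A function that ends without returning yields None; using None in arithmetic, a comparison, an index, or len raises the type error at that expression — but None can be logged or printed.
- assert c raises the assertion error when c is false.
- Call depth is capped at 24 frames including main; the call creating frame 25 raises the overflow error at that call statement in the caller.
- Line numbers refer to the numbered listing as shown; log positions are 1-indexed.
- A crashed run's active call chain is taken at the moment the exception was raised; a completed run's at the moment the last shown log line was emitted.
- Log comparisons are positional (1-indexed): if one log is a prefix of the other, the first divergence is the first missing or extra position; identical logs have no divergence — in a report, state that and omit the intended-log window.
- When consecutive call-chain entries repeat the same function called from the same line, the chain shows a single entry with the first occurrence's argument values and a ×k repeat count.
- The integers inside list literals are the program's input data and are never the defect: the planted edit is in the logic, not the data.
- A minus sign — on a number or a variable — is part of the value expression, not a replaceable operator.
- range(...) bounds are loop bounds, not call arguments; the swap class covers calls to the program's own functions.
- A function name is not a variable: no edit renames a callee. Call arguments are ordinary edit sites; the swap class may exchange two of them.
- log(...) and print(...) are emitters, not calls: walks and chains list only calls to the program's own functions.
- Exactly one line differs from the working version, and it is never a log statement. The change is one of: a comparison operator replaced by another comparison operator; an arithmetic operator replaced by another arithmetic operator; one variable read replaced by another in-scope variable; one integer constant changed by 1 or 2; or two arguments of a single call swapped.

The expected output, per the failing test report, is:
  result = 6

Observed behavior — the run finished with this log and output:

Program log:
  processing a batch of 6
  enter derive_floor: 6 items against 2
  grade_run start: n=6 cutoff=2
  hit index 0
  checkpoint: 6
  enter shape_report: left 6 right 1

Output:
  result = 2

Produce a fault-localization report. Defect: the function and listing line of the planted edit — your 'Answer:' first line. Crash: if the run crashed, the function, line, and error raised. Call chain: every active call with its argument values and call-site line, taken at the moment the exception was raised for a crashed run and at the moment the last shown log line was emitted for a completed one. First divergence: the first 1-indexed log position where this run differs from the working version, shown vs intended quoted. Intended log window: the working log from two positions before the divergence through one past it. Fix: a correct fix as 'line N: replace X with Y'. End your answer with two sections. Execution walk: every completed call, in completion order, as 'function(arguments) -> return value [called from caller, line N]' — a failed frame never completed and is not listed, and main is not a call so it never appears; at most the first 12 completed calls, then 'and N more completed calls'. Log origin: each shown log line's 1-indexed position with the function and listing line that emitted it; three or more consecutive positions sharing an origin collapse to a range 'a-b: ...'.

Answer: the defect is in main at line 30.
Key fact: Every logged value matches the working version; the printed result is what differs.
Call chain: main -> shape_report(6, 1) (called at line 29).
First divergence: there is none — every log position agrees.
Execution walk:
  grade_run([2, 2, 2, 2, 5, 1], 2) -> 0  [called from derive_floor, line 9]
  derive_floor([2, 2, 2, 2, 5, 1], 2) -> 6  [called from main, line 27]
  shape_report(6, 1) -> 6  [called from main, line 29]
Origin of each log line:
  1: emitted by main (line 26)
  2: emitted by derive_floor (line 8)
  3: emitted by grade_run (line 2)
  4: emitted by derive_floor (line 10)
  5: emitted by main (line 28)
  6: emitted by shape_report (line 15)
A correct fix: line 30: replace `seed_v` with `quota`.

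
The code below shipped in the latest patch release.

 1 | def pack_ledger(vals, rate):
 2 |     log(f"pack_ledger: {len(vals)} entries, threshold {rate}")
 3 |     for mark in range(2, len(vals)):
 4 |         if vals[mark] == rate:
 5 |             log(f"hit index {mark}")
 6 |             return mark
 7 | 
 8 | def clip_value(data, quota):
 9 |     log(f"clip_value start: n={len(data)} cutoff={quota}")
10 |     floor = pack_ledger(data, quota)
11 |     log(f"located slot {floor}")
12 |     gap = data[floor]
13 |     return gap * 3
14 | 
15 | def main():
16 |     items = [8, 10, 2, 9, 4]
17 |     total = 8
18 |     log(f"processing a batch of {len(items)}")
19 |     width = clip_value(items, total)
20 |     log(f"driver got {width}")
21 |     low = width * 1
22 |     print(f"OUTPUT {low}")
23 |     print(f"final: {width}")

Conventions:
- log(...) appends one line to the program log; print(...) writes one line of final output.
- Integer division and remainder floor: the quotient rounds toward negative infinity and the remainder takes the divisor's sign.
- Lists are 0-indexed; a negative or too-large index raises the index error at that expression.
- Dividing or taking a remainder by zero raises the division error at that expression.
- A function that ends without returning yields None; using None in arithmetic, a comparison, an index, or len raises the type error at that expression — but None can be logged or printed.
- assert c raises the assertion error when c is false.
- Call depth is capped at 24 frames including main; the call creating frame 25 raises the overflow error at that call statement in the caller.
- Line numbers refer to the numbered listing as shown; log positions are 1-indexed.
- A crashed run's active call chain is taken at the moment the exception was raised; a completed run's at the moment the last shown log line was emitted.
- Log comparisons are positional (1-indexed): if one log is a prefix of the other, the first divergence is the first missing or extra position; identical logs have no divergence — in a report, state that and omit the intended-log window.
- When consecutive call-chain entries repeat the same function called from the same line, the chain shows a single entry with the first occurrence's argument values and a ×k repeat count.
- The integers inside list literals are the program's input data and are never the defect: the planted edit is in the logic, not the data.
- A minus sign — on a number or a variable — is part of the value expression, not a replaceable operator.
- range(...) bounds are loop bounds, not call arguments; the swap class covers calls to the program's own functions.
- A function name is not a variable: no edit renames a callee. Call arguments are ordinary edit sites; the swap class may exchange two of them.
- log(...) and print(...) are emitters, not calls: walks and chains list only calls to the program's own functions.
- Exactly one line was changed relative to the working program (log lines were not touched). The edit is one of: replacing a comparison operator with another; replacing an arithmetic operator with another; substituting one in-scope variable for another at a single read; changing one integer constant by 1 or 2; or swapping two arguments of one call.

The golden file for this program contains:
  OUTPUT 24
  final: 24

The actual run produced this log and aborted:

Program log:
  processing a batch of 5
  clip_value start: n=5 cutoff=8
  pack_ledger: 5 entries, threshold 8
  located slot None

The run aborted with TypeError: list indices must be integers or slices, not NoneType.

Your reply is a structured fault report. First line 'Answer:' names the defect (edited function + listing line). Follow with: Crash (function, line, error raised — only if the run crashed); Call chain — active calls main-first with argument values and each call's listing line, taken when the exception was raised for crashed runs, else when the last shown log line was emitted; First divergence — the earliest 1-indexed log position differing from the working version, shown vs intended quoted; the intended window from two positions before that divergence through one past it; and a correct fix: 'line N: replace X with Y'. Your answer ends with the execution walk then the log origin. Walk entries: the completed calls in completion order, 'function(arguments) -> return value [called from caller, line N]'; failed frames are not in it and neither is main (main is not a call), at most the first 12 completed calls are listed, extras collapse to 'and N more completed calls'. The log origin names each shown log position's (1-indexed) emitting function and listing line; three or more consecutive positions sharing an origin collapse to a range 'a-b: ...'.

Answer: the defect is in pack_ledger at line 3.
The tell: The log first diverges at position 4: the faulty run prints 'located slot None' where the working version prints 'hit index 0'.
Crash: clip_value, line 12, TypeError.
Call chain: main -> clip_value([8, 10, 2, 9, 4], 8) (called at line 19).
First divergence: position 4; shown 'located slot None' vs intended 'hit index 0'.
Intended log window:
  2: clip_value start: n=5 cutoff=8
  3: pack_ledger: 5 entries, threshold 8
  4: hit index 0
  5: located slot 0
Execution walk:
  pack_ledger([8, 10, 2, 9, 4], 8) -> None  [called from clip_value, line 10]
Log line origins:
  1: from main, line 18
  2: from clip_value, line 9
  3: from pack_ledger, line 2
  4: from clip_value, line 11
A correct fix: line 3: replace `2` with `0`.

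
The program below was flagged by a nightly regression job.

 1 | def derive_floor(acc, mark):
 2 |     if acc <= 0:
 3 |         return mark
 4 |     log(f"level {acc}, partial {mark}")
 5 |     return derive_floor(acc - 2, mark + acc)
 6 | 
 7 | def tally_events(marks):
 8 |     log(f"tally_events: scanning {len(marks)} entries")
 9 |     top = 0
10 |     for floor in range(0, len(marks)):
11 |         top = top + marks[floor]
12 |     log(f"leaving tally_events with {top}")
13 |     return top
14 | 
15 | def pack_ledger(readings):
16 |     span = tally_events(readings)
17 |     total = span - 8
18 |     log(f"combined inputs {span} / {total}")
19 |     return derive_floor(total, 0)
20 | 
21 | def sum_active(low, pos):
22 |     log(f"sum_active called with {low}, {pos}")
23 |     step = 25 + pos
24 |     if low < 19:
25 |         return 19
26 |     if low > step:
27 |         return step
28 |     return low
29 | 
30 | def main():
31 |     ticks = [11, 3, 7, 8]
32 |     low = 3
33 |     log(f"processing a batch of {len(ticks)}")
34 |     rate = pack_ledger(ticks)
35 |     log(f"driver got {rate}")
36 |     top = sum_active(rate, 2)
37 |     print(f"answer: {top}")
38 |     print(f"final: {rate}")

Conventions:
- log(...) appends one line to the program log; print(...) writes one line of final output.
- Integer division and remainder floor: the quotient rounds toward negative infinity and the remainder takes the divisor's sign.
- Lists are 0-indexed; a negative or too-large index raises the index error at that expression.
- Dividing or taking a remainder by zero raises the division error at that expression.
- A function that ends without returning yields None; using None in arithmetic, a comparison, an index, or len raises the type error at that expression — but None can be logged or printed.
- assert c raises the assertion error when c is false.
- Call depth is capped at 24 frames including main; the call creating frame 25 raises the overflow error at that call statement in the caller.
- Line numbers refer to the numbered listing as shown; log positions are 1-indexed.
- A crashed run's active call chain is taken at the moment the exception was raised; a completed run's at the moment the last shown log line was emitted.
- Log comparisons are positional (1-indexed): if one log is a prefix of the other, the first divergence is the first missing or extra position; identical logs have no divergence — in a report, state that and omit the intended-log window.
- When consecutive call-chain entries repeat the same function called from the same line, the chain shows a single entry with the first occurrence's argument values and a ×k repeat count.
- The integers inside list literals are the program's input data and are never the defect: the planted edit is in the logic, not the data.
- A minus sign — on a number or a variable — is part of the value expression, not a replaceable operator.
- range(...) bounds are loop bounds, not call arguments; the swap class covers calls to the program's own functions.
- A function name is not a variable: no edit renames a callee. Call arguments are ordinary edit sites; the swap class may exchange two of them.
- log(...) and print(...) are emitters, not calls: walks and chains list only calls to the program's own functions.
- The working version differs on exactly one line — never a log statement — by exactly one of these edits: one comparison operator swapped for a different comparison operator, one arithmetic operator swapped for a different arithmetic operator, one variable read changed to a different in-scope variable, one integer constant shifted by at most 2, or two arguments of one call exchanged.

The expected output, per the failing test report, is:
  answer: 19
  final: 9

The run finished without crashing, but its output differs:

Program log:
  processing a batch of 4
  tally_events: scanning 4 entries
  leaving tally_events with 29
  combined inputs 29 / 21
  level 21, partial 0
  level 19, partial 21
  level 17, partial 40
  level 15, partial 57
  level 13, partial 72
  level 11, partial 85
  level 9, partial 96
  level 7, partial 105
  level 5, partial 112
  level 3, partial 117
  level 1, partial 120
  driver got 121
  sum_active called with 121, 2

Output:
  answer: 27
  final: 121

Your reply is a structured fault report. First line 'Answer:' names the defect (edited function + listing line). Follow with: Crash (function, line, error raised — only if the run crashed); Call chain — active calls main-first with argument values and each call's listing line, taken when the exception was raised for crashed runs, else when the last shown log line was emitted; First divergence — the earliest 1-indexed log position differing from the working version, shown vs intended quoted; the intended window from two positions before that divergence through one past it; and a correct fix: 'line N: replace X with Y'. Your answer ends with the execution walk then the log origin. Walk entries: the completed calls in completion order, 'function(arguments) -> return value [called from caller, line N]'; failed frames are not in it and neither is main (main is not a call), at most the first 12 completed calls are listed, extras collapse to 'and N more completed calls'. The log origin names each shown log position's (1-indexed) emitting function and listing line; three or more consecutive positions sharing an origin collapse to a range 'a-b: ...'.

Answer: the defect is in pack_ledger at line 17.
Core observation: Log line 4 is where behavior first shows: 'combined inputs 29 / 21' appears instead of 'combined inputs 29 / 5'.
Call chain: main -> sum_active(121, 2) (called at line 36).
First divergence: position 4; shown 'combined inputs 29 / 21' vs intended 'combined inputs 29 / 5'.
Intended log window:
  2: tally_events: scanning 4 entries
  3: leaving tally_events with 29
  4: combined inputs 29 / 5
  5: level 5, partial 0
Execution walk:
  tally_events([11, 3, 7, 8]) -> 29  [called from pack_ledger, line 16]
  derive_floor(-1, 121) -> 121  [called from derive_floor, line 5]
  derive_floor(1, 120) -> 121  [called from derive_floor, line 5]
  derive_floor(3, 117) -> 121  [called from derive_floor, line 5]
  derive_floor(5, 112) -> 121  [called from derive_floor, line 5]
  derive_floor(7, 105) -> 121  [called from derive_floor, line 5]
  derive_floor(9, 96) -> 121  [called from derive_floor, line 5]
  derive_floor(11, 85) -> 121  [called from derive_floor, line 5]
  derive_floor(13, 72) -> 121  [called from derive_floor, line 5]
  derive_floor(15, 57) -> 121  [called from derive_floor, line 5]
  derive_floor(17, 40) -> 121  [called from derive_floor, line 5]
  derive_floor(19, 21) -> 121  [called from derive_floor, line 5]
  ... and 3 more completed calls
Log origins:
  1 — main, line 33
  2 — tally_events, line 8
  3 — tally_events, line 12
  4 — pack_ledger, line 18
  5-15 — derive_floor, line 4
  16 — main, line 35
  17 — sum_active, line 22
A correct fix: line 17: replace `-` with `%`.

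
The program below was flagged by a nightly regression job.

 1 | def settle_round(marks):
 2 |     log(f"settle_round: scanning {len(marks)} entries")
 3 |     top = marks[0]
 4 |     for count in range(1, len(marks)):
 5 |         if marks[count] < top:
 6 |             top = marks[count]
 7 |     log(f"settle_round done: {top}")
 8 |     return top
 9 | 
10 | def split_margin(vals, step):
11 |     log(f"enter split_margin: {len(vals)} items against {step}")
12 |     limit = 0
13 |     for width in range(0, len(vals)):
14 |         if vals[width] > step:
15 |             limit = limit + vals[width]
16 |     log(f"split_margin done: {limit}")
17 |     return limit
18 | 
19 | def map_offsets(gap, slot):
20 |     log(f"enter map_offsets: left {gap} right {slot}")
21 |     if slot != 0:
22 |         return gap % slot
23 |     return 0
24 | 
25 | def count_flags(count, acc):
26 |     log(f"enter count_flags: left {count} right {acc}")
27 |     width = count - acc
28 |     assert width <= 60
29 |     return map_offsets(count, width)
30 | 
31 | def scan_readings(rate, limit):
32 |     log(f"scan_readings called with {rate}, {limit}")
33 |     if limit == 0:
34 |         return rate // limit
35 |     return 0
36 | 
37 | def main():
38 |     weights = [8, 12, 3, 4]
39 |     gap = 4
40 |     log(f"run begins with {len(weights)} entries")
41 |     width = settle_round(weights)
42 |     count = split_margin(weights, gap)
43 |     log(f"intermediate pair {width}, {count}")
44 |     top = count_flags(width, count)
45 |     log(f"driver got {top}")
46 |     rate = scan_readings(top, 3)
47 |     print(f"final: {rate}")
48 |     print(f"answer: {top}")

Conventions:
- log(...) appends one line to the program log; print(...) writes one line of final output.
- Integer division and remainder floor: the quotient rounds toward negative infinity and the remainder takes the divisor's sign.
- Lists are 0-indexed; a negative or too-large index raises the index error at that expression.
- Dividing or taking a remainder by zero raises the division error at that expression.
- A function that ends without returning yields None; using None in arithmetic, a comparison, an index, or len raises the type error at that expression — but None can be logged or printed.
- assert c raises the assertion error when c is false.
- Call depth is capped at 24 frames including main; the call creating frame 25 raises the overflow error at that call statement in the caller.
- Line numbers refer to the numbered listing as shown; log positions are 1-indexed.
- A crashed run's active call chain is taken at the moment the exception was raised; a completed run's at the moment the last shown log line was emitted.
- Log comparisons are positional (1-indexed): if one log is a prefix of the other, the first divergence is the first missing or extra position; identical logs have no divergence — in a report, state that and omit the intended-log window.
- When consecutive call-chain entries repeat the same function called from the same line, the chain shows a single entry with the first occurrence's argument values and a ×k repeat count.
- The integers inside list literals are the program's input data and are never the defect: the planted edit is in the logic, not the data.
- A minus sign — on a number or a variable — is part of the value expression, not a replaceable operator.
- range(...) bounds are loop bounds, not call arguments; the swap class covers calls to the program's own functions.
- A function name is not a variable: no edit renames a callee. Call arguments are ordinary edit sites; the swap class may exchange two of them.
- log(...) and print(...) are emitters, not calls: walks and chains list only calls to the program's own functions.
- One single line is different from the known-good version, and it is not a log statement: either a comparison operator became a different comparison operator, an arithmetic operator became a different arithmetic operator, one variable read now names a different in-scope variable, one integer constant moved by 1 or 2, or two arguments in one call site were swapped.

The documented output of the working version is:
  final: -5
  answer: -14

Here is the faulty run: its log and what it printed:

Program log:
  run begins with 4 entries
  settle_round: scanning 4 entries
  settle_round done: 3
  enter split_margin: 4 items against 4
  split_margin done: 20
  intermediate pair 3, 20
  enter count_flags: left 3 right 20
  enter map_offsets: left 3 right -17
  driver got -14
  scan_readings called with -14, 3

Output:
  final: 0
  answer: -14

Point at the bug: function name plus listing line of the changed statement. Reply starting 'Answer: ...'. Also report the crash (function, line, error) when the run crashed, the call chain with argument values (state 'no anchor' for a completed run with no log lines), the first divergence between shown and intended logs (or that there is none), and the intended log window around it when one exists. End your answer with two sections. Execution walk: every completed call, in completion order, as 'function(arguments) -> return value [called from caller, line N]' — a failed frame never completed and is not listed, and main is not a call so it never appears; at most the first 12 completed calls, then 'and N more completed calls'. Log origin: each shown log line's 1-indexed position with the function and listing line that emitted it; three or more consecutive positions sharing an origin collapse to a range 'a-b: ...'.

Answer: the defect is in scan_readings at line 33.
Core observation: Every logged value matches the working version; the printed result is what differs.
Call chain: main -> scan_readings(-14, 3) (called at line 46).
First divergence: none; the two logs match at every position.
Execution walk:
  settle_round([8, 12, 3, 4]) -> 3  [called from main, line 41]
  split_margin([8, 12, 3, 4], 4) -> 20  [called from main, line 42]
  map_offsets(3, -17) -> -14  [called from count_flags, line 29]
  count_flags(3, 20) -> -14  [called from main, line 44]
  scan_readings(-14, 3) -> 0  [called from main, line 46]
Log line origins:
  1: from main, line 40
  2: from settle_round, line 2
  3: from settle_round, line 7
  4: from split_margin, line 11
  5: from split_margin, line 16
  6: from main, line 43
  7: from count_flags, line 26
  8: from map_offsets, line 20
  9: from main, line 45
  10: from scan_readings, line 32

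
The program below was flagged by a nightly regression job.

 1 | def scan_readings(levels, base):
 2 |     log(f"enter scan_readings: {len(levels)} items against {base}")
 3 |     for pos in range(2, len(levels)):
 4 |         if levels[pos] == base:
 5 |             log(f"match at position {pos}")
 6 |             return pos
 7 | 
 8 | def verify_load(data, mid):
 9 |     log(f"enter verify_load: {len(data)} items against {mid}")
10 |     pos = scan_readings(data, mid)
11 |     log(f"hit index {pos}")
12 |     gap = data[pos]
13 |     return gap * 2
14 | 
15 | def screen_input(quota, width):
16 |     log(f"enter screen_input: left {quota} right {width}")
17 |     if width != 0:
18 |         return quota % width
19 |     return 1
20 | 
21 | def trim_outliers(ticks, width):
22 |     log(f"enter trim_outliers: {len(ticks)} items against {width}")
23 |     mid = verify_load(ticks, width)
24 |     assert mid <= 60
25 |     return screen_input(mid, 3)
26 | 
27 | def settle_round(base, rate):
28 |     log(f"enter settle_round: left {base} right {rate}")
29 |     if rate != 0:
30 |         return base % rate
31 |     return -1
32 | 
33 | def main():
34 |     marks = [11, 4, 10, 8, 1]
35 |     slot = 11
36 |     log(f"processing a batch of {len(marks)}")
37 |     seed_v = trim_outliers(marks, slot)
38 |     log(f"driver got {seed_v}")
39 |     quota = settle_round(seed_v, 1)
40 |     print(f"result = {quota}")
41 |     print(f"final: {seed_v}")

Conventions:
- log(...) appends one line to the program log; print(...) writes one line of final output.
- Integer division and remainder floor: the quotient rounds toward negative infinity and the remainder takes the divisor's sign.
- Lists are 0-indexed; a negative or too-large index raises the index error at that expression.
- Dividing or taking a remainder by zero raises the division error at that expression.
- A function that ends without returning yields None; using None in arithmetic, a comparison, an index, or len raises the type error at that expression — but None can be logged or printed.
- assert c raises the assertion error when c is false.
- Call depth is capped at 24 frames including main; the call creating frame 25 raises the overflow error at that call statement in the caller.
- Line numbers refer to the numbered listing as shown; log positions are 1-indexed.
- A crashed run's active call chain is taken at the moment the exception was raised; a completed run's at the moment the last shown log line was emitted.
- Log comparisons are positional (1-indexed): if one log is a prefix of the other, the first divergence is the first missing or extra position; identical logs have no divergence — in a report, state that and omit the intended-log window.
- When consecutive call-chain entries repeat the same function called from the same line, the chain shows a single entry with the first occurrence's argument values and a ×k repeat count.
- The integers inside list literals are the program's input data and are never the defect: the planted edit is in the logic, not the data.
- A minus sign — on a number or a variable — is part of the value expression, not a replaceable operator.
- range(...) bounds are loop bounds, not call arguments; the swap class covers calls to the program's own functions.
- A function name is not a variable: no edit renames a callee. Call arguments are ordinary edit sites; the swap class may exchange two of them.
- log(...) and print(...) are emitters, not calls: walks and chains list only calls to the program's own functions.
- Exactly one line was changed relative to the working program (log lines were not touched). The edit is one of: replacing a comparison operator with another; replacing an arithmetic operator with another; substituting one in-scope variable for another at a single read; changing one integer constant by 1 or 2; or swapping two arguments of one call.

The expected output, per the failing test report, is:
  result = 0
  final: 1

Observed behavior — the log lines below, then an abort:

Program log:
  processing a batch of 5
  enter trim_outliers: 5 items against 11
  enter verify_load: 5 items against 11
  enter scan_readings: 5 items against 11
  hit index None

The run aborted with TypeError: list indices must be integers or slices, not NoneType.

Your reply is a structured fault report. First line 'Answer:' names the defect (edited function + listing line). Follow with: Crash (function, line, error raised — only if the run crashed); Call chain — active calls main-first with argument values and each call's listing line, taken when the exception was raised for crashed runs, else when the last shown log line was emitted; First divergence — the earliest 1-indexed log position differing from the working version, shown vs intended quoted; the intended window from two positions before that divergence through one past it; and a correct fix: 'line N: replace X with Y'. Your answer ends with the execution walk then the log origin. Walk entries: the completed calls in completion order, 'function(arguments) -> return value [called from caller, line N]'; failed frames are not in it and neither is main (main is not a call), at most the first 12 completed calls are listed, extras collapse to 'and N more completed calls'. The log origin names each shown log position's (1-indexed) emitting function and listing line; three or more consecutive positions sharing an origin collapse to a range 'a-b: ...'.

Answer: the defect is in scan_readings at line 3.
Key fact: The log first diverges at position 5: the faulty run prints 'hit index None' where the working version prints 'match at position 0'.
Crash: verify_load, line 12, TypeError.
Call chain: main -> trim_outliers([11, 4, 10, 8, 1], 11) (called at line 37) -> verify_load([11, 4, 10, 8, 1], 11) (called at line 23).
First divergence: at position 5 the run shows 'hit index None' where the working version logs 'match at position 0'.
Intended log window:
  3: enter verify_load: 5 items against 11
  4: enter scan_readings: 5 items against 11
  5: match at position 0
  6: hit index 0
Execution walk:
  scan_readings([11, 4, 10, 8, 1], 11) -> None  [called from verify_load, line 10]
Log origin:
  1: emitted by main (line 36)
  2: emitted by trim_outliers (line 22)
  3: emitted by verify_load (line 9)
  4: emitted by scan_readings (line 2)
  5: emitted by verify_load (line 11)
A correct fix: line 3: replace `2` with `0`.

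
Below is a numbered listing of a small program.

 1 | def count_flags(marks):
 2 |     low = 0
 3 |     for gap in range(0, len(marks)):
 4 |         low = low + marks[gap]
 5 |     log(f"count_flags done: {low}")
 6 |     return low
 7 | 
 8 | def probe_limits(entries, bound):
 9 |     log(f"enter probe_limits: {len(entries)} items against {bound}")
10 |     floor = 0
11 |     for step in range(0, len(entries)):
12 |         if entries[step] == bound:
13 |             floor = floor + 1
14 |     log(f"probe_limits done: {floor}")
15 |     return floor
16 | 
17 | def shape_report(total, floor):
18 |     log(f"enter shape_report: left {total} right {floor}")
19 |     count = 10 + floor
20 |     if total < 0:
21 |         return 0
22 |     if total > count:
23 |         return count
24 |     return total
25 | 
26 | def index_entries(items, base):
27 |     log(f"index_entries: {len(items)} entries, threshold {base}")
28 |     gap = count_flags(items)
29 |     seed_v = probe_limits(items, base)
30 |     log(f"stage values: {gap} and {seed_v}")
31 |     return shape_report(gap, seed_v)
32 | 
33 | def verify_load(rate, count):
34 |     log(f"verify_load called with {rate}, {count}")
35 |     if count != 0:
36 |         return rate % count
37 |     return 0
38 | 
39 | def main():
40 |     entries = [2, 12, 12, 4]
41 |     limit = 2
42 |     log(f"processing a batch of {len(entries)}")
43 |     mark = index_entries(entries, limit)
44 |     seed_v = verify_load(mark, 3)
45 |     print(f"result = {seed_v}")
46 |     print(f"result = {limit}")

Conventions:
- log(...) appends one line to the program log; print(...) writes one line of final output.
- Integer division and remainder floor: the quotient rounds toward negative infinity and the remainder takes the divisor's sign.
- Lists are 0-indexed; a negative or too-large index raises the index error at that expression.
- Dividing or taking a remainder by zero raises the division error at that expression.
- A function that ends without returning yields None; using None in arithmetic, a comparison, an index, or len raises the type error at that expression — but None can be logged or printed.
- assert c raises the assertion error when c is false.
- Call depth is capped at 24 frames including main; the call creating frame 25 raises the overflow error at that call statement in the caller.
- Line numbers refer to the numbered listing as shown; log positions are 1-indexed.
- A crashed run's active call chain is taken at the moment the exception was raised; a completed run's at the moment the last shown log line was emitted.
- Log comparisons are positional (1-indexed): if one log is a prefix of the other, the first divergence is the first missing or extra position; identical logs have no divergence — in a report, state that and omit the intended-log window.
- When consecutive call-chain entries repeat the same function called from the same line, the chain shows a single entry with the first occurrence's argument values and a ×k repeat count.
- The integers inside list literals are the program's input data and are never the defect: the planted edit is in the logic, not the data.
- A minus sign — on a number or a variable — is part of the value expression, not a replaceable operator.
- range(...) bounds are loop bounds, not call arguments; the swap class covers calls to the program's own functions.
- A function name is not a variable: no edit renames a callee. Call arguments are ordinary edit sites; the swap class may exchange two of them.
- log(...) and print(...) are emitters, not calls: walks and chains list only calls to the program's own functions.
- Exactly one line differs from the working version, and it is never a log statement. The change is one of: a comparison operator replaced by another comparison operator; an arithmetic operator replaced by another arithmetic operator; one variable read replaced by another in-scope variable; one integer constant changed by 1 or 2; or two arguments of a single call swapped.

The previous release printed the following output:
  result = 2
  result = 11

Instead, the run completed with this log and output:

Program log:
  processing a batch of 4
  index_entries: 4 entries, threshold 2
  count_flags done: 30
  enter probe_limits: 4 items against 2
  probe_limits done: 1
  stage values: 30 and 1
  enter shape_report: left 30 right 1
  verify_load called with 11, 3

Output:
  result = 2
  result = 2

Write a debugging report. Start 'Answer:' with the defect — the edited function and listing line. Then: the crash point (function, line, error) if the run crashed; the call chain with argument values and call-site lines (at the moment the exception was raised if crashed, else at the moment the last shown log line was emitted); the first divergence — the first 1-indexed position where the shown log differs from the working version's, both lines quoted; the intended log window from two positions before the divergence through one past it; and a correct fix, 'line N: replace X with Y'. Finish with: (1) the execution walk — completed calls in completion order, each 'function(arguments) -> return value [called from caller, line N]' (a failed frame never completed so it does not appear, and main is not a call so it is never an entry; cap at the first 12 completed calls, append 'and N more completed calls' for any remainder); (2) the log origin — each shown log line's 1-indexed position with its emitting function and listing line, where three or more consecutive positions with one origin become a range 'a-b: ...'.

Answer: the defect is in main at line 46.
Key observation: No log line changed; the fault shows up purely in the output.
Call chain: main -> verify_load(11, 3) (called at line 44).
First divergence: there is none — every log position agrees.
Execution walk:
  count_flags([2, 12, 12, 4]) -> 30  [called from index_entries, line 28]
  probe_limits([2, 12, 12, 4], 2) -> 1  [called from index_entries, line 29]
  shape_report(30, 1) -> 11  [called from index_entries, line 31]
  index_entries([2, 12, 12, 4], 2) -> 11  [called from main, line 43]
  verify_load(11, 3) -> 2  [called from main, line 44]
Log line origins:
  1: emitted by main (line 42)
  2: emitted by index_entries (line 27)
  3: emitted by count_flags (line 5)
  4: emitted by probe_limits (line 9)
  5: emitted by probe_limits (line 14)
  6: emitted by index_entries (line 30)
  7: emitted by shape_report (line 18)
  8: emitted by verify_load (line 34)
A correct fix: line 46: replace `limit` with `mark`.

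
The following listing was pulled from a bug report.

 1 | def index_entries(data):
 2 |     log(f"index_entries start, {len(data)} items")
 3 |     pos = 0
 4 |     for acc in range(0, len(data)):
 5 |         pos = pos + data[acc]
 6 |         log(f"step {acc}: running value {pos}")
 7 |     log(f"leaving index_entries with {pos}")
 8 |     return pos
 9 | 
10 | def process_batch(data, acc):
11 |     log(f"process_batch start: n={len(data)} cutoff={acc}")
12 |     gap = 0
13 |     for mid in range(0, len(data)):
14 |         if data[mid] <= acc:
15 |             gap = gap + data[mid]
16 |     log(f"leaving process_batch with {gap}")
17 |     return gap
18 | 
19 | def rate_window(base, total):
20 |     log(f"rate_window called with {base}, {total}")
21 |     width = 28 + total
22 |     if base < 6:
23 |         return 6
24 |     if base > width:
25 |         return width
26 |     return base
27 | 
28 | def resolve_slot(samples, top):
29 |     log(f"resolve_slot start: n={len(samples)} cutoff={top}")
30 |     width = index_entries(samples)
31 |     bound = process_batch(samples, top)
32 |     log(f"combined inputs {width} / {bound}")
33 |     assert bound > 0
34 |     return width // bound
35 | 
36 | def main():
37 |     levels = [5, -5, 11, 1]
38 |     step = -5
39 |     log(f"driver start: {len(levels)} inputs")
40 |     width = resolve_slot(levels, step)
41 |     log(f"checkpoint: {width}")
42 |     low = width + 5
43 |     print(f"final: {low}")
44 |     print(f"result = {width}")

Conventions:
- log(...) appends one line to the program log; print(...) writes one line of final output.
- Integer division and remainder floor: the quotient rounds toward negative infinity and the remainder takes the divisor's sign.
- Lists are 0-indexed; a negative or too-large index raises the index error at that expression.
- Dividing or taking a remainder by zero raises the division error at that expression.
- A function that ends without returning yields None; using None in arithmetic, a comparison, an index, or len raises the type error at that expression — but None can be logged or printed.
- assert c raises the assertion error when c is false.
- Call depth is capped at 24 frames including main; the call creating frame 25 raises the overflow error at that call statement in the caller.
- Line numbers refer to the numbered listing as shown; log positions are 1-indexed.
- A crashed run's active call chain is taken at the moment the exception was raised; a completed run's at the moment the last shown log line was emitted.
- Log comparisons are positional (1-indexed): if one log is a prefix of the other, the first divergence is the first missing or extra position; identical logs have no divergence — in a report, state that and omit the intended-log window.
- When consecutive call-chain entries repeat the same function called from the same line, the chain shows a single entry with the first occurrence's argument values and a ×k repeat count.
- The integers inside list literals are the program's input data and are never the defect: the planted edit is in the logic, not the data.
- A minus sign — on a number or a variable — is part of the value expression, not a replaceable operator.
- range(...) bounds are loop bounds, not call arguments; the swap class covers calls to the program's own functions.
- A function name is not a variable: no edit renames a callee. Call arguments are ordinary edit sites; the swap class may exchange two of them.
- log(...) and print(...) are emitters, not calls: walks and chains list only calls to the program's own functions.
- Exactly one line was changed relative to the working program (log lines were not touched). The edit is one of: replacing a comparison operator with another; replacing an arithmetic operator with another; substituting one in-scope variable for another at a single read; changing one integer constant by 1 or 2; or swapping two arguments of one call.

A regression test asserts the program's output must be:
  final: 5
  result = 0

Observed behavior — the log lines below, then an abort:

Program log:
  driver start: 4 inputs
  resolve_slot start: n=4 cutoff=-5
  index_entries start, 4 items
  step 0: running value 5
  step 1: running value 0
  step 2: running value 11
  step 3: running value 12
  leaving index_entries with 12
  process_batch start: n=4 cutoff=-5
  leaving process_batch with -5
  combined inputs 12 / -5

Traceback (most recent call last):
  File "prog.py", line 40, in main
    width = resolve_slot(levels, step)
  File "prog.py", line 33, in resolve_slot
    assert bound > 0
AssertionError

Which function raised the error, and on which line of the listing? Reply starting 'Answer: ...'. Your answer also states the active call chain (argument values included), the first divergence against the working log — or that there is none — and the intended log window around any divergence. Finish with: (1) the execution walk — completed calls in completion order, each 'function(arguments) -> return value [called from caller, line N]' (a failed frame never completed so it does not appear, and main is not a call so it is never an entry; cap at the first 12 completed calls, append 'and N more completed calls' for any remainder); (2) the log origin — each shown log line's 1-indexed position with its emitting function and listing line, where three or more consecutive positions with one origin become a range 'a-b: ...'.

Answer: the error was raised in resolve_slot, line 33.
Key observation: The log first diverges at position 10: the faulty run prints 'leaving process_batch with -5' where the working version prints 'leaving process_batch with 17'.
Call chain: main -> resolve_slot([5, -5, 11, 1], -5) (called at line 40).
First divergence: position 10; shown 'leaving process_batch with -5' vs intended 'leaving process_batch with 17'.
Intended log window:
  8: leaving index_entries with 12
  9: process_batch start: n=4 cutoff=-5
  10: leaving process_batch with 17
  11: combined inputs 12 / 17
Execution walk:
  index_entries([5, -5, 11, 1]) -> 12  [called from resolve_slot, line 30]
  process_batch([5, -5, 11, 1], -5) -> -5  [called from resolve_slot, line 31]
Log line origins:
  1: emitted by main (line 39)
  2: emitted by resolve_slot (line 29)
  3: emitted by index_entries (line 2)
  4-7: emitted by index_entries (line 6)
  8: emitted by index_entries (line 7)
  9: emitted by process_batch (line 11)
  10: emitted by process_batch (line 16)
  11: emitted by resolve_slot (line 32)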